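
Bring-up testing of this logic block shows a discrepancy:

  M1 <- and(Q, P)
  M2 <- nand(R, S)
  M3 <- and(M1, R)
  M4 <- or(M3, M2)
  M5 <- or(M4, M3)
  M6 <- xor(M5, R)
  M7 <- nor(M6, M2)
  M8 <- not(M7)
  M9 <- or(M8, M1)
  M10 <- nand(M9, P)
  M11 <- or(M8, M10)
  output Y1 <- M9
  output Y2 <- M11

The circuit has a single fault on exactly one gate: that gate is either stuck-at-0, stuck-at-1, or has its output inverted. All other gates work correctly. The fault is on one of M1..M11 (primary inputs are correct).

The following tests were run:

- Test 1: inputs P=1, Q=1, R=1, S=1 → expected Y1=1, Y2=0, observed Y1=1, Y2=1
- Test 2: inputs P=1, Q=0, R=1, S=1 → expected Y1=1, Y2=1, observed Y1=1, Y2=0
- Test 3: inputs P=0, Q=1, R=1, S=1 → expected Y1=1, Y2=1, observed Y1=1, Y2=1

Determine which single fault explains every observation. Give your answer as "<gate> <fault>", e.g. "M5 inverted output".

Fault-free values for test 1 (P=1, Q=1, R=1, S=1): M1=1, M2=0, M3=1, M4=1, M5=1, M6=0, M7=1, M8=0, M9=1, M10=0, M11=0, giving Y1=1, Y2=0. Observed Y1=1, Y2=1.
Test 1: faults giving observed Y1=1, Y2=1 are {M1 stuck-at-0, M1 inverted output, M2 stuck-at-1, M2 inverted output, M3 stuck-at-0, M3 inverted output, M5 stuck-at-0, M5 inverted output, M6 stuck-at-1, M6 inverted output, M7 stuck-at-0, M7 inverted output, M8 stuck-at-1, M8 inverted output, M10 stuck-at-1, M10 inverted output, M11 stuck-at-1, M11 inverted output}.
Test 2 (P=1, Q=0, R=1, S=1): fault-free M1=0, M2=0, M3=0, M4=0, M5=0, M6=1, M7=0, M8=1, M9=1, M10=0, M11=1 → Y1=1, Y2=1; observed Y1=1, Y2=0. Eliminates M1 stuck-at-0, M2 stuck-at-1, M2 inverted output, M3 stuck-at-0, M3 inverted output, M5 stuck-at-0, M5 inverted output, M6 stuck-at-1, M6 inverted output, M7 stuck-at-0, M7 inverted output, M8 stuck-at-1, M8 inverted output, M10 stuck-at-1, M10 inverted output, M11 stuck-at-1.
Test 3 (P=0, Q=1, R=1, S=1): fault-free M1=0, M2=0, M3=0, M4=0, M5=0, M6=1, M7=0, M8=1, M9=1, M10=1, M11=1 → Y1=1, Y2=1; observed Y1=1, Y2=1. Eliminates M11 inverted output.
Only M1 inverted output is consistent with every test.

M1 inverted output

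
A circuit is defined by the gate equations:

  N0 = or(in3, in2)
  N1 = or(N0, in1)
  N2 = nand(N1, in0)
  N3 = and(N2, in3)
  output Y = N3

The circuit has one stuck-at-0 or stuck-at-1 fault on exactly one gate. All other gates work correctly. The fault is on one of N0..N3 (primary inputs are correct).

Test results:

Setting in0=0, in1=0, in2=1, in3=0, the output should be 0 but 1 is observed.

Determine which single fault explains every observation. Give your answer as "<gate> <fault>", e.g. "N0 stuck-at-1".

Fault-free values for test 1 (in0=0, in1=0, in2=1, in3=0): N0=1, N1=1, N2=1, N3=0, giving Y=0. Observed 1.
Test 1: faults giving observed 1 are {N3 stuck-at-1}.
Only N3 stuck-at-1 is consistent with every test.

N3 stuck-at-1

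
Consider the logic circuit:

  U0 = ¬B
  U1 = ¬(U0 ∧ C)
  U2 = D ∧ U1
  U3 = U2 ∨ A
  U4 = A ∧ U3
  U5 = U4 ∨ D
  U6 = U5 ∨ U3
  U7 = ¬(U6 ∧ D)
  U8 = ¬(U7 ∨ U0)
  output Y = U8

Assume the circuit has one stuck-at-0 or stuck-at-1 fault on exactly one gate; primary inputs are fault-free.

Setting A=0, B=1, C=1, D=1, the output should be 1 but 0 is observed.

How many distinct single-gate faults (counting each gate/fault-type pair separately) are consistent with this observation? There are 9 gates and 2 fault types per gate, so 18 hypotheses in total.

4

Fault-free: U0=0, U1=1, U2=1, U3=1, U4=0, U5=1, U6=1, U7=0, U8=1 → 1. Observed 0.
  U0: stuck-at-1 ✓; others ✗
  U1: none of the 2 fault types match ✗
  U2: none of the 2 fault types match ✗
  U3: none of the 2 fault types match ✗
  U4: none of the 2 fault types match ✗
  U5: none of the 2 fault types match ✗
  U6: stuck-at-0 ✓; others ✗
  U7: stuck-at-1 ✓; others ✗
  U8: stuck-at-0 ✓; others ✗
Consistent faults: {U0 stuck-at-1, U6 stuck-at-0, U7 stuck-at-1, U8 stuck-at-0} — 4 in all.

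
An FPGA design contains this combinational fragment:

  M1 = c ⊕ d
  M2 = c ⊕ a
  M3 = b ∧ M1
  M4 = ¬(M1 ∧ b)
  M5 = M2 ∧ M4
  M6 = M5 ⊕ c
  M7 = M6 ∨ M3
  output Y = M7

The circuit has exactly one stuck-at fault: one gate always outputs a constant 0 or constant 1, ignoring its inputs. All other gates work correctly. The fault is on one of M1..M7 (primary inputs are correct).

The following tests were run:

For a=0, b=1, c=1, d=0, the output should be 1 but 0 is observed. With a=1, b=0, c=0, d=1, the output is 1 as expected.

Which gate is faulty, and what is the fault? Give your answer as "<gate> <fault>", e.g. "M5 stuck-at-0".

M1 stuck-at-0

Fault-free values for test 1 (a=0, b=1, c=1, d=0): M1=1, M2=1, M3=1, M4=0, M5=0, M6=1, M7=1, giving Y=1. Observed 0.
Test 1: faults giving observed 0 are {M1 stuck-at-0, M7 stuck-at-0}.
Test 2 (a=1, b=0, c=0, d=1): fault-free M1=1, M2=1, M3=0, M4=1, M5=1, M6=1, M7=1 → 1; observed 1. Eliminates M7 stuck-at-0.
Only M1 stuck-at-0 is consistent with every test.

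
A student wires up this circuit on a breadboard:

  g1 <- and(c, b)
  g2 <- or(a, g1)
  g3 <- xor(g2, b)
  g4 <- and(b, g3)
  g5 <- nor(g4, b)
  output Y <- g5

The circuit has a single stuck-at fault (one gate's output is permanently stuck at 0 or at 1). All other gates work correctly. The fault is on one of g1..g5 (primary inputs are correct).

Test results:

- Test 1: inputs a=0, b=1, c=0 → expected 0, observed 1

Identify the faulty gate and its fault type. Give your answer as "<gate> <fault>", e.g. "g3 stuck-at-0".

g5 stuck-at-1

Fault-free values for test 1 (a=0, b=1, c=0): g1=0, g2=0, g3=1, g4=1, g5=0, giving Y=0. Observed 1.
Test 1: faults giving observed 1 are {g5 stuck-at-1}.
Only g5 stuck-at-1 is consistent with every test.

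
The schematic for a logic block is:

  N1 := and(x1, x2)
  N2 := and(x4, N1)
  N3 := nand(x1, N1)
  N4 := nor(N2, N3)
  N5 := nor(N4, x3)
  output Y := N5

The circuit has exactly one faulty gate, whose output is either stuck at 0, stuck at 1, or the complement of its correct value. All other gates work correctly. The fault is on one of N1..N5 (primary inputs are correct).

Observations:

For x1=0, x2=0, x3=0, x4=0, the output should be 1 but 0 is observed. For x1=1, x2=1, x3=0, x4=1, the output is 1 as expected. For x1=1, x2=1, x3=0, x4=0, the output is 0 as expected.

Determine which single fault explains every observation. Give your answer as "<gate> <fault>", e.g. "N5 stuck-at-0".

N3 stuck-at-0

Fault-free values for test 1 (x1=0, x2=0, x3=0, x4=0): N1=0, N2=0, N3=1, N4=0, N5=1, giving Y=1. Observed 0.
Test 1: faults giving observed 0 are {N3 stuck-at-0, N3 inverted output, N4 stuck-at-1, N4 inverted output, N5 stuck-at-0, N5 inverted output}.
Test 2 (x1=1, x2=1, x3=0, x4=1): fault-free N1=1, N2=1, N3=0, N4=0, N5=1 → 1; observed 1. Eliminates N4 stuck-at-1, N4 inverted output, N5 stuck-at-0, N5 inverted output.
Test 3 (x1=1, x2=1, x3=0, x4=0): fault-free N1=1, N2=0, N3=0, N4=1, N5=0 → 0; observed 0. Eliminates N3 inverted output.
Only N3 stuck-at-0 is consistent with every test.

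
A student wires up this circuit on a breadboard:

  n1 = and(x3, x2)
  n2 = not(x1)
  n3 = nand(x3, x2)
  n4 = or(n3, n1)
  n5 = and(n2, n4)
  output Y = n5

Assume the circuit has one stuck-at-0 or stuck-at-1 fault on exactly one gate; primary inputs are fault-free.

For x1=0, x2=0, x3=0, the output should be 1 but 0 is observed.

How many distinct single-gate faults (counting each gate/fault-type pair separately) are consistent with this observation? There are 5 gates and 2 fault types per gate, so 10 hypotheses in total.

4

Fault-free: n1=0, n2=1, n3=1, n4=1, n5=1 → 1. Observed 0.
  n1 stuck-at-0: output 1 ✗
  n1 stuck-at-1: output 1 ✗
  n2 stuck-at-0: output 0 ✓
  n2 stuck-at-1: output 1 ✗
  n3 stuck-at-0: output 0 ✓
  n3 stuck-at-1: output 1 ✗
  n4 stuck-at-0: output 0 ✓
  n4 stuck-at-1: output 1 ✗
  n5 stuck-at-0: output 0 ✓
  n5 stuck-at-1: output 1 ✗
Consistent faults: {n2 stuck-at-0, n3 stuck-at-0, n4 stuck-at-0, n5 stuck-at-0} — 4 in all.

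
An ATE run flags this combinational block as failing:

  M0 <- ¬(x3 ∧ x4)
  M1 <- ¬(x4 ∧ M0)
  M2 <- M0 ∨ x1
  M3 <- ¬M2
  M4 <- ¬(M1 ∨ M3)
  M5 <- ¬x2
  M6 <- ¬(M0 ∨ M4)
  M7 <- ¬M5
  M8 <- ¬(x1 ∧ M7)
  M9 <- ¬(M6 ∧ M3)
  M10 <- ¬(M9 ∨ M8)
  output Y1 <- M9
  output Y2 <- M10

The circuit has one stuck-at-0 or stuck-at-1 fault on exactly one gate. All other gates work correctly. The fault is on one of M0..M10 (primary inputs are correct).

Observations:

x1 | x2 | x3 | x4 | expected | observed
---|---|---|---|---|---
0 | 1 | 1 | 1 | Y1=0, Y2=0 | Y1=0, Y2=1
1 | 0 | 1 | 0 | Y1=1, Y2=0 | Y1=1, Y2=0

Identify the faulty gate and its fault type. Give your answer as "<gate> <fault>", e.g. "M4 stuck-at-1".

Fault-free values for test 1 (x1=0, x2=1, x3=1, x4=1): M0=0, M1=1, M2=0, M3=1, M4=0, M5=0, M6=1, M7=1, M8=1, M9=0, M10=0, giving Y1=0, Y2=0. Observed Y1=0, Y2=1.
Test 1: faults giving observed Y1=0, Y2=1 are {M8 stuck-at-0, M10 stuck-at-1}.
Test 2 (x1=1, x2=0, x3=1, x4=0): fault-free M0=1, M1=1, M2=1, M3=0, M4=0, M5=1, M6=0, M7=0, M8=1, M9=1, M10=0 → Y1=1, Y2=0; observed Y1=1, Y2=0. Eliminates M10 stuck-at-1.
Only M8 stuck-at-0 is consistent with every test.

M8 stuck-at-0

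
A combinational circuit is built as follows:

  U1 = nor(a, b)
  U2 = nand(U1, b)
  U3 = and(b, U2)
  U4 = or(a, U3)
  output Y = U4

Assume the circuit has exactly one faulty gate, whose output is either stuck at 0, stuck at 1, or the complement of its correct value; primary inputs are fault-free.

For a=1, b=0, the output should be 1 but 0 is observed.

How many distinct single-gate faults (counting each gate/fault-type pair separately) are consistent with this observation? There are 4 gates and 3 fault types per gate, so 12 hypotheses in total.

2

Fault-free: U1=0, U2=1, U3=0, U4=1 → 1. Observed 0.
  U1 stuck-at-0: output 1 ✗
  U1 stuck-at-1: output 1 ✗
  U1 inverted output: output 1 ✗
  U2 stuck-at-0: output 1 ✗
  U2 stuck-at-1: output 1 ✗
  U2 inverted output: output 1 ✗
  U3 stuck-at-0: output 1 ✗
  U3 stuck-at-1: output 1 ✗
  U3 inverted output: output 1 ✗
  U4 stuck-at-0: output 0 ✓
  U4 stuck-at-1: output 1 ✗
  U4 inverted output: output 0 ✓
Consistent faults: {U4 stuck-at-0, U4 inverted output} — 2 in all.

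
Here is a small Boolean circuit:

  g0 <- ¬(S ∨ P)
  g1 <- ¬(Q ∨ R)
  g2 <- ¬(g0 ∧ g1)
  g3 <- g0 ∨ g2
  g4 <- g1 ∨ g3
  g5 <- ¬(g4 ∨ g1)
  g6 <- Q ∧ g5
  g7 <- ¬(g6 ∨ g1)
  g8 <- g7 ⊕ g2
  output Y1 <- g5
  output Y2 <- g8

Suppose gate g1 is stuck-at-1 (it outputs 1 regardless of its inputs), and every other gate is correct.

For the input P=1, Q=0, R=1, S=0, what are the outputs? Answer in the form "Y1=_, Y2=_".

Propagate with g1 forced: g0=0, g1=1 [stuck-at-1], g2=1, g3=1, g4=1, g5=0, g6=0, g7=0, g8=1.
So the outputs are Y1=0, Y2=1. (Without the fault they would be Y1=0, Y2=0.)

Y1=0, Y2=1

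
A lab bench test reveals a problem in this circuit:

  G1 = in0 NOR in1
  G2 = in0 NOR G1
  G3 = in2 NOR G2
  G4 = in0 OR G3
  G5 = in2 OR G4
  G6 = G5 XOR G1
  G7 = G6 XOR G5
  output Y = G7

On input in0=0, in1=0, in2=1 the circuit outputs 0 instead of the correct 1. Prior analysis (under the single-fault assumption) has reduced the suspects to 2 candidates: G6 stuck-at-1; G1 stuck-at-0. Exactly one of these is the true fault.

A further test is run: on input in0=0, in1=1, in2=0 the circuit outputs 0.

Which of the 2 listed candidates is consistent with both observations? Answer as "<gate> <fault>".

Evaluate each candidate on input in0=0, in1=1, in2=0:
  G6 stuck-at-1: G1=0, G2=1, G3=0, G4=0, G5=0, G6=1 [stuck-at-1], G7=1 → 1 — eliminated
  G1 stuck-at-0: G1=0 [stuck-at-0], G2=1, G3=0, G4=0, G5=0, G6=0, G7=0 → 0 — matches
Only G1 stuck-at-0 reproduces the observed 0.

G1 stuck-at-0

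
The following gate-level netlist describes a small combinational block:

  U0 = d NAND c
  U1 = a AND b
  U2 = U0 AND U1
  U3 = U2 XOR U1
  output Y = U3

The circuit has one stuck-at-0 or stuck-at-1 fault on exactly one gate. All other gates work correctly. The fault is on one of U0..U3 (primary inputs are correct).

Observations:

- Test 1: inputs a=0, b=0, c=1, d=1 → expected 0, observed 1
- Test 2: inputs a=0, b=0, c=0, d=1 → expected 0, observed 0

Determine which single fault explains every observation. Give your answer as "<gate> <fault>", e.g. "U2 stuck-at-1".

U1 stuck-at-1

Fault-free values for test 1 (a=0, b=0, c=1, d=1): U0=0, U1=0, U2=0, U3=0, giving Y=0. Observed 1.
Test 1: faults giving observed 1 are {U1 stuck-at-1, U2 stuck-at-1, U3 stuck-at-1}.
Test 2 (a=0, b=0, c=0, d=1): fault-free U0=1, U1=0, U2=0, U3=0 → 0; observed 0. Eliminates U2 stuck-at-1, U3 stuck-at-1.
Only U1 stuck-at-1 is consistent with every test.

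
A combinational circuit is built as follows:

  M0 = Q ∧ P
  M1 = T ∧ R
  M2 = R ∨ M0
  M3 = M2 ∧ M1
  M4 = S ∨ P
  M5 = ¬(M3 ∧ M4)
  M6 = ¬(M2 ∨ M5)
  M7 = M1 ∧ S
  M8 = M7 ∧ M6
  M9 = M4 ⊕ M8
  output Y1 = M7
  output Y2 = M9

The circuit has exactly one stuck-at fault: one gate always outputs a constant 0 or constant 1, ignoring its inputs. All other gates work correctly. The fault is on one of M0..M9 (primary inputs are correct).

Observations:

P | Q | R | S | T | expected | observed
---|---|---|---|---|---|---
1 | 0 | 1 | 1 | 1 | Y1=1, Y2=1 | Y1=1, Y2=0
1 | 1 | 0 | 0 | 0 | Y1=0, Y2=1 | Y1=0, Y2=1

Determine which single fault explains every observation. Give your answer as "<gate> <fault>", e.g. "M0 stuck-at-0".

Fault-free values for test 1 (P=1, Q=0, R=1, S=1, T=1): M0=0, M1=1, M2=1, M3=1, M4=1, M5=0, M6=0, M7=1, M8=0, M9=1, giving Y1=1, Y2=1. Observed Y1=1, Y2=0.
Test 1: faults giving observed Y1=1, Y2=0 are {M4 stuck-at-0, M6 stuck-at-1, M8 stuck-at-1, M9 stuck-at-0}.
Test 2 (P=1, Q=1, R=0, S=0, T=0): fault-free M0=1, M1=0, M2=1, M3=0, M4=1, M5=1, M6=0, M7=0, M8=0, M9=1 → Y1=0, Y2=1; observed Y1=0, Y2=1. Eliminates M4 stuck-at-0, M8 stuck-at-1, M9 stuck-at-0.
Only M6 stuck-at-1 is consistent with every test.

M6 stuck-at-1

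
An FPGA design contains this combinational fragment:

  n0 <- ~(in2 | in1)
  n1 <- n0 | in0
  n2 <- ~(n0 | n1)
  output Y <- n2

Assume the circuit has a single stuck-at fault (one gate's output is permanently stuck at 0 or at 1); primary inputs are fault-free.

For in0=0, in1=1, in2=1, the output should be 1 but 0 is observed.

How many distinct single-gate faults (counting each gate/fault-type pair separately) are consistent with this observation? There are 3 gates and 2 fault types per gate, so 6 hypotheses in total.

Fault-free: n0=0, n1=0, n2=1 → 1. Observed 0.
  n0 stuck-at-0: output 1 ✗
  n0 stuck-at-1: output 0 ✓
  n1 stuck-at-0: output 1 ✗
  n1 stuck-at-1: output 0 ✓
  n2 stuck-at-0: output 0 ✓
  n2 stuck-at-1: output 1 ✗
Consistent faults: {n0 stuck-at-1, n1 stuck-at-1, n2 stuck-at-0} — 3 in all.

3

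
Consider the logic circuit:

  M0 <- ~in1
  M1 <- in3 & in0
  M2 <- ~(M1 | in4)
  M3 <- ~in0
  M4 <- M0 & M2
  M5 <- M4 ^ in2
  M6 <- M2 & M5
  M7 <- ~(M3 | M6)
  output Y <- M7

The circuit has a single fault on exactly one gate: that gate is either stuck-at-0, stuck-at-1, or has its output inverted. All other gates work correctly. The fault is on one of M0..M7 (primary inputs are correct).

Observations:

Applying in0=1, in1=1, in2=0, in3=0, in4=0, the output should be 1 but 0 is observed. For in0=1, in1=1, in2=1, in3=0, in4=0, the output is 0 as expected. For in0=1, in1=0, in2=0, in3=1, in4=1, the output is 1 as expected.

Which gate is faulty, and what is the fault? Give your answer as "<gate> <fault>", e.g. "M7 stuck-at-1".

M5 stuck-at-1

Fault-free values for test 1 (in0=1, in1=1, in2=0, in3=0, in4=0): M0=0, M1=0, M2=1, M3=0, M4=0, M5=0, M6=0, M7=1, giving Y=1. Observed 0.
Test 1: faults giving observed 0 are {M0 stuck-at-1, M0 inverted output, M3 stuck-at-1, M3 inverted output, M4 stuck-at-1, M4 inverted output, M5 stuck-at-1, M5 inverted output, M6 stuck-at-1, M6 inverted output, M7 stuck-at-0, M7 inverted output}.
Test 2 (in0=1, in1=1, in2=1, in3=0, in4=0): fault-free M0=0, M1=0, M2=1, M3=0, M4=0, M5=1, M6=1, M7=0 → 0; observed 0. Eliminates M0 stuck-at-1, M0 inverted output, M4 stuck-at-1, M4 inverted output, M5 inverted output, M6 inverted output, M7 inverted output.
Test 3 (in0=1, in1=0, in2=0, in3=1, in4=1): fault-free M0=1, M1=1, M2=0, M3=0, M4=0, M5=0, M6=0, M7=1 → 1; observed 1. Eliminates M3 stuck-at-1, M3 inverted output, M6 stuck-at-1, M7 stuck-at-0.
Only M5 stuck-at-1 is consistent with every test.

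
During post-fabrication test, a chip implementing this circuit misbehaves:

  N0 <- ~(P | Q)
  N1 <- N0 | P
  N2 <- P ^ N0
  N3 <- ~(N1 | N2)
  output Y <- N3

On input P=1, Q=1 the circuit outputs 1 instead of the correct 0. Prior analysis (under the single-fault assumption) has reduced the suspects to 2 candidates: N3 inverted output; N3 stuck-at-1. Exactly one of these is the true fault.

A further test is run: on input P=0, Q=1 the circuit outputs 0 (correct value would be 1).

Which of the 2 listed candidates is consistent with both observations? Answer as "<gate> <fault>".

Evaluate each candidate on input P=0, Q=1:
  N3 inverted output: N0=0, N1=0, N2=0, N3=0 [inverted output] → 0 — matches
  N3 stuck-at-1: N0=0, N1=0, N2=0, N3=1 [stuck-at-1] → 1 — eliminated
Only N3 inverted output reproduces the observed 0.

N3 inverted output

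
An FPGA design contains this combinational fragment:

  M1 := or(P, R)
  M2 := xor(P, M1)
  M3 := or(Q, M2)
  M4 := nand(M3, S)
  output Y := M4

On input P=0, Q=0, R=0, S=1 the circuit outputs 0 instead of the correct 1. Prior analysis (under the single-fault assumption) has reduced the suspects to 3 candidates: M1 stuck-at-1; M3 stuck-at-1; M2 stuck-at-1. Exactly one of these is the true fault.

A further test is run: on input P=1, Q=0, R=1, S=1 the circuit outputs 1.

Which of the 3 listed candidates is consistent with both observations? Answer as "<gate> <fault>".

Evaluate each candidate on input P=1, Q=0, R=1, S=1:
  M1 stuck-at-1: M1=1 [stuck-at-1], M2=0, M3=0, M4=1 → 1 — matches
  M3 stuck-at-1: M1=1, M2=0, M3=1 [stuck-at-1], M4=0 → 0 — eliminated
  M2 stuck-at-1: M1=1, M2=1 [stuck-at-1], M3=1, M4=0 → 0 — eliminated
Only M1 stuck-at-1 reproduces the observed 1.

M1 stuck-at-1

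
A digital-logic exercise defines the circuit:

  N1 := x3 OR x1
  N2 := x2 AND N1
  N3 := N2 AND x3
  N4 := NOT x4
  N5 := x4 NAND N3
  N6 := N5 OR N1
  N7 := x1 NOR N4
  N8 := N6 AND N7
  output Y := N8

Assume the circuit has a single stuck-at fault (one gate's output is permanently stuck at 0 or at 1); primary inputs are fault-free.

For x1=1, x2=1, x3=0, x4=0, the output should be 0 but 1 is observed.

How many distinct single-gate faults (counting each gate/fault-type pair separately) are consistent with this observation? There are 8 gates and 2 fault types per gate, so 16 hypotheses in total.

Fault-free: N1=1, N2=1, N3=0, N4=1, N5=1, N6=1, N7=0, N8=0 → 0. Observed 1.
  N1: none of the 2 fault types match ✗
  N2: none of the 2 fault types match ✗
  N3: none of the 2 fault types match ✗
  N4: none of the 2 fault types match ✗
  N5: none of the 2 fault types match ✗
  N6: none of the 2 fault types match ✗
  N7: stuck-at-1 ✓; others ✗
  N8: stuck-at-1 ✓; others ✗
Consistent faults: {N7 stuck-at-1, N8 stuck-at-1} — 2 in all.

2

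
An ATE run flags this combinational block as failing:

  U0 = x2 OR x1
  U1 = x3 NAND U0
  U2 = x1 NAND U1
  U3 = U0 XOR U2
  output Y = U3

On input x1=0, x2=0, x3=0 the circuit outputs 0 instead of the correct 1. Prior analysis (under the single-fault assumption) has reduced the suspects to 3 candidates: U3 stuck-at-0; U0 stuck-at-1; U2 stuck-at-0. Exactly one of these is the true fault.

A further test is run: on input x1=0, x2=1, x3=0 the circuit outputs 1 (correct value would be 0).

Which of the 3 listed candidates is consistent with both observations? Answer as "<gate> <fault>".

Evaluate each candidate on input x1=0, x2=1, x3=0:
  U3 stuck-at-0: U0=1, U1=1, U2=1, U3=0 [stuck-at-0] → 0 — eliminated
  U0 stuck-at-1: U0=1 [stuck-at-1], U1=1, U2=1, U3=0 → 0 — eliminated
  U2 stuck-at-0: U0=1, U1=1, U2=0 [stuck-at-0], U3=1 → 1 — matches
Only U2 stuck-at-0 reproduces the observed 1.

U2 stuck-at-0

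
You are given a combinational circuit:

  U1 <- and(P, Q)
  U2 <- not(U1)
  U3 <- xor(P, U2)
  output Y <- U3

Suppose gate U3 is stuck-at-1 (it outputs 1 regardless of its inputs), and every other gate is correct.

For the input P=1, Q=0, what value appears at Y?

Propagate with U3 forced: U1=0, U2=1, U3=1 [stuck-at-1].
So Y = 1. (Without the fault it would be 0.)

1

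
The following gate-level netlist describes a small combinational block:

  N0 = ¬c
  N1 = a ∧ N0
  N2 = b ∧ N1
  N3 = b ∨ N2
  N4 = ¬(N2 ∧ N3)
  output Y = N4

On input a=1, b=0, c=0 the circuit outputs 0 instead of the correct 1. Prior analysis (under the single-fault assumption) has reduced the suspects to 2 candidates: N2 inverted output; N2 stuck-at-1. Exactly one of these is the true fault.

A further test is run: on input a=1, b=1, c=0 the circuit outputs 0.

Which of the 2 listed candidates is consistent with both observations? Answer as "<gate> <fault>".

N2 stuck-at-1

Evaluate each candidate on input a=1, b=1, c=0:
  N2 inverted output: N0=1, N1=1, N2=0 [inverted output], N3=1, N4=1 → 1 — eliminated
  N2 stuck-at-1: N0=1, N1=1, N2=1 [stuck-at-1], N3=1, N4=0 → 0 — matches
Only N2 stuck-at-1 reproduces the observed 0.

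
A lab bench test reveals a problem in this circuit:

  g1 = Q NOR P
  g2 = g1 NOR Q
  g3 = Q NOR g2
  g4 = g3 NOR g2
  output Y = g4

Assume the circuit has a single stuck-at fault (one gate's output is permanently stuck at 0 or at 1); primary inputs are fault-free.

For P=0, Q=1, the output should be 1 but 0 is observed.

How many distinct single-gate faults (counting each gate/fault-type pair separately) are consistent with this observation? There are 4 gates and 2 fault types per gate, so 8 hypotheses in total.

Fault-free: g1=0, g2=0, g3=0, g4=1 → 1. Observed 0.
  g1 stuck-at-0: output 1 ✗
  g1 stuck-at-1: output 1 ✗
  g2 stuck-at-0: output 1 ✗
  g2 stuck-at-1: output 0 ✓
  g3 stuck-at-0: output 1 ✗
  g3 stuck-at-1: output 0 ✓
  g4 stuck-at-0: output 0 ✓
  g4 stuck-at-1: output 1 ✗
Consistent faults: {g2 stuck-at-1, g3 stuck-at-1, g4 stuck-at-0} — 3 in all.

3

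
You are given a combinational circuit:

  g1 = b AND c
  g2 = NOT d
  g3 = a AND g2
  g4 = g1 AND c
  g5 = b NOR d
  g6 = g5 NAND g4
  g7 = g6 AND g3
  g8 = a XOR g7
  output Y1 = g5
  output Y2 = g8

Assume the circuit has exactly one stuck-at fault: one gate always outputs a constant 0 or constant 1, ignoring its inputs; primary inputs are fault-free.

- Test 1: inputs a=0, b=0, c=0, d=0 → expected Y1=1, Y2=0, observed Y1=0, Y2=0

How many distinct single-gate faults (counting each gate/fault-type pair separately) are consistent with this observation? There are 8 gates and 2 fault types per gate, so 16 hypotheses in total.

Fault-free: g1=0, g2=1, g3=0, g4=0, g5=1, g6=1, g7=0, g8=0 → Y1=1, Y2=0. Observed Y1=0, Y2=0.
  g1: none of the 2 fault types match ✗
  g2: none of the 2 fault types match ✗
  g3: none of the 2 fault types match ✗
  g4: none of the 2 fault types match ✗
  g5: stuck-at-0 ✓; others ✗
  g6: none of the 2 fault types match ✗
  g7: none of the 2 fault types match ✗
  g8: none of the 2 fault types match ✗
Consistent faults: {g5 stuck-at-0} — 1 in all.

1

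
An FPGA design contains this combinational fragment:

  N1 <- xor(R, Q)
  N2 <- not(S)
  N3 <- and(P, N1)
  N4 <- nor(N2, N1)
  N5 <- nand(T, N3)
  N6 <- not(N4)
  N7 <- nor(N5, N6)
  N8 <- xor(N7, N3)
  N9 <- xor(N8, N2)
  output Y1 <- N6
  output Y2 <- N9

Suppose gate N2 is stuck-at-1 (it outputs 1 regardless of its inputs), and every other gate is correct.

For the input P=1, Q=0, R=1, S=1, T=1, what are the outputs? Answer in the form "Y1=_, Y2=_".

Y1=1, Y2=0

Propagate with N2 forced: N1=1, N2=1 [stuck-at-1], N3=1, N4=0, N5=0, N6=1, N7=0, N8=1, N9=0.
So the outputs are Y1=1, Y2=0. (Without the fault they would be Y1=1, Y2=1.)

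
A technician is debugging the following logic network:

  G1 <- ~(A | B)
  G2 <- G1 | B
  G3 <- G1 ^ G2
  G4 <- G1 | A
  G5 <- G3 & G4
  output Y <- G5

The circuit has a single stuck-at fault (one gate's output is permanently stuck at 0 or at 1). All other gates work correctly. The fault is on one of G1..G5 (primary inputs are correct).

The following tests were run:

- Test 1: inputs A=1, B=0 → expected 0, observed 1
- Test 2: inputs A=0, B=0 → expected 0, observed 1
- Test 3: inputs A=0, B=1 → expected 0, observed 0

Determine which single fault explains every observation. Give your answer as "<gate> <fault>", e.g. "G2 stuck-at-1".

G3 stuck-at-1

Fault-free values for test 1 (A=1, B=0): G1=0, G2=0, G3=0, G4=1, G5=0, giving Y=0. Observed 1.
Test 1: faults giving observed 1 are {G2 stuck-at-1, G3 stuck-at-1, G5 stuck-at-1}.
Test 2 (A=0, B=0): fault-free G1=1, G2=1, G3=0, G4=1, G5=0 → 0; observed 1. Eliminates G2 stuck-at-1.
Test 3 (A=0, B=1): fault-free G1=0, G2=1, G3=1, G4=0, G5=0 → 0; observed 0. Eliminates G5 stuck-at-1.
Only G3 stuck-at-1 is consistent with every test.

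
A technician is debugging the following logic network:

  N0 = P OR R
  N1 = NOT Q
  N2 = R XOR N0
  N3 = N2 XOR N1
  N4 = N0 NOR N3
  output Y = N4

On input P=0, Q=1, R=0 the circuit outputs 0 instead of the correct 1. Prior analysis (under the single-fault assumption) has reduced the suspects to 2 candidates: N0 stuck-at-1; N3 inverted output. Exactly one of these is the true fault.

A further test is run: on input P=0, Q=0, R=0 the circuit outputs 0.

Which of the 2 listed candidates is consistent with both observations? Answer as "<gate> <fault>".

Evaluate each candidate on input P=0, Q=0, R=0:
  N0 stuck-at-1: N0=1 [stuck-at-1], N1=1, N2=1, N3=0, N4=0 → 0 — matches
  N3 inverted output: N0=0, N1=1, N2=0, N3=0 [inverted output], N4=1 → 1 — eliminated
Only N0 stuck-at-1 reproduces the observed 0.

N0 stuck-at-1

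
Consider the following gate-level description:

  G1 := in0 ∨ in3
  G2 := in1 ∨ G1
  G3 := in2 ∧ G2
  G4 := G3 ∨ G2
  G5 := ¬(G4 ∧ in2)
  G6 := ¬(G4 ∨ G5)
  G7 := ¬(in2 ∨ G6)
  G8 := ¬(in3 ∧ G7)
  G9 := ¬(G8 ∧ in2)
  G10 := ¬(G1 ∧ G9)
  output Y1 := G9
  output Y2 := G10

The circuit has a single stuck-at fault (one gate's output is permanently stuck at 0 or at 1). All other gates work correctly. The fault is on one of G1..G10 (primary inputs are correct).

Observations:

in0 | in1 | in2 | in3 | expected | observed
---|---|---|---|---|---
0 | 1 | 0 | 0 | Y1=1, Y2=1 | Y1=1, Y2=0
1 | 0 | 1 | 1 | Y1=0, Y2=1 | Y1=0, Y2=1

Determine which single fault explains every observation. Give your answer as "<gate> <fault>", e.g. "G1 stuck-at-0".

Fault-free values for test 1 (in0=0, in1=1, in2=0, in3=0): G1=0, G2=1, G3=0, G4=1, G5=1, G6=0, G7=1, G8=1, G9=1, G10=1, giving Y1=1, Y2=1. Observed Y1=1, Y2=0.
Test 1: faults giving observed Y1=1, Y2=0 are {G1 stuck-at-1, G10 stuck-at-0}.
Test 2 (in0=1, in1=0, in2=1, in3=1): fault-free G1=1, G2=1, G3=1, G4=1, G5=0, G6=0, G7=0, G8=1, G9=0, G10=1 → Y1=0, Y2=1; observed Y1=0, Y2=1. Eliminates G10 stuck-at-0.
Only G1 stuck-at-1 is consistent with every test.

G1 stuck-at-1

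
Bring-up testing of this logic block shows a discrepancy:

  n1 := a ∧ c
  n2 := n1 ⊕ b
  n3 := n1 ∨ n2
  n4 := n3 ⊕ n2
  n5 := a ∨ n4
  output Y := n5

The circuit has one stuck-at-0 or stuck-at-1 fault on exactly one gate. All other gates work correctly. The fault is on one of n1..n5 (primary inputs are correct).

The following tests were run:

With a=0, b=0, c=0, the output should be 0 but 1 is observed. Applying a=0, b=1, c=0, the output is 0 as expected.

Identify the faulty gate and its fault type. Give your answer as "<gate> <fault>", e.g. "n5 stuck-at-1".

n3 stuck-at-1

Fault-free values for test 1 (a=0, b=0, c=0): n1=0, n2=0, n3=0, n4=0, n5=0, giving Y=0. Observed 1.
Test 1: faults giving observed 1 are {n3 stuck-at-1, n4 stuck-at-1, n5 stuck-at-1}.
Test 2 (a=0, b=1, c=0): fault-free n1=0, n2=1, n3=1, n4=0, n5=0 → 0; observed 0. Eliminates n4 stuck-at-1, n5 stuck-at-1.
Only n3 stuck-at-1 is consistent with every test.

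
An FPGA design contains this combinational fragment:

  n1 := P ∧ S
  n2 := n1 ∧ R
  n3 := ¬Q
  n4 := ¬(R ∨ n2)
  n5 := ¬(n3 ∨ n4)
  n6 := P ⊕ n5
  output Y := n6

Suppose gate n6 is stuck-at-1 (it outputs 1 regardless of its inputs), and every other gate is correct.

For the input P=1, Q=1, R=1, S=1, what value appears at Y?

Propagate with n6 forced: n1=1, n2=1, n3=0, n4=0, n5=1, n6=1 [stuck-at-1].
So Y = 1. (Without the fault it would be 0.)

1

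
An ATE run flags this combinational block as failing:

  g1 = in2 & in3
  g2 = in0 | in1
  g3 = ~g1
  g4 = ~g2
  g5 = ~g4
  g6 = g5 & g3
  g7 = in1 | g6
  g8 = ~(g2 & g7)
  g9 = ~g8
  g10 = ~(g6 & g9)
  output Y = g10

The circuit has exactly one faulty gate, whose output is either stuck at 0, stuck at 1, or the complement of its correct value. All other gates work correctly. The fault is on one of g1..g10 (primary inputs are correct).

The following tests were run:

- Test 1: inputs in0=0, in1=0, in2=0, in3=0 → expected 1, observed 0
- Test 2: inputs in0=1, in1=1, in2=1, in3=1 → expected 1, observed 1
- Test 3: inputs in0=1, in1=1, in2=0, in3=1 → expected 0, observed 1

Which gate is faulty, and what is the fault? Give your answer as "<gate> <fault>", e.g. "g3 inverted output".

g2 inverted output

Fault-free values for test 1 (in0=0, in1=0, in2=0, in3=0): g1=0, g2=0, g3=1, g4=1, g5=0, g6=0, g7=0, g8=1, g9=0, g10=1, giving Y=1. Observed 0.
Test 1: faults giving observed 0 are {g2 stuck-at-1, g2 inverted output, g10 stuck-at-0, g10 inverted output}.
Test 2 (in0=1, in1=1, in2=1, in3=1): fault-free g1=1, g2=1, g3=0, g4=0, g5=1, g6=0, g7=1, g8=0, g9=1, g10=1 → 1; observed 1. Eliminates g10 stuck-at-0, g10 inverted output.
Test 3 (in0=1, in1=1, in2=0, in3=1): fault-free g1=0, g2=1, g3=1, g4=0, g5=1, g6=1, g7=1, g8=0, g9=1, g10=0 → 0; observed 1. Eliminates g2 stuck-at-1.
Only g2 inverted output is consistent with every test.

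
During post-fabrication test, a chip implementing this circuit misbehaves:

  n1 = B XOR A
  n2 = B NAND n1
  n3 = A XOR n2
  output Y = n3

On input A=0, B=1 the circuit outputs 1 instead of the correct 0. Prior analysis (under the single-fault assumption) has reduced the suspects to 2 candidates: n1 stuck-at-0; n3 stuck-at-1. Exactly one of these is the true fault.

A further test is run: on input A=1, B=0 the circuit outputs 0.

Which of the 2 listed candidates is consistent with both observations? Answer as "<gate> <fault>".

Evaluate each candidate on input A=1, B=0:
  n1 stuck-at-0: n1=0 [stuck-at-0], n2=1, n3=0 → 0 — matches
  n3 stuck-at-1: n1=1, n2=1, n3=1 [stuck-at-1] → 1 — eliminated
Only n1 stuck-at-0 reproduces the observed 0.

n1 stuck-at-0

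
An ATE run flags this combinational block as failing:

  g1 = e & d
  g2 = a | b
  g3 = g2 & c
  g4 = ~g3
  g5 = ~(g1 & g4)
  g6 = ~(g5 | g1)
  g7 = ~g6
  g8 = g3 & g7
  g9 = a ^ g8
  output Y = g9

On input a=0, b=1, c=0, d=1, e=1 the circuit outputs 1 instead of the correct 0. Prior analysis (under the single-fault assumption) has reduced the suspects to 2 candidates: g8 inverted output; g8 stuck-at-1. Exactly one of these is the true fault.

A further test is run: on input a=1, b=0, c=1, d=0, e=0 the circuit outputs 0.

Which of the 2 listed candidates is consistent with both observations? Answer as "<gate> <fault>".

Evaluate each candidate on input a=1, b=0, c=1, d=0, e=0:
  g8 inverted output: g1=0, g2=1, g3=1, g4=0, g5=1, g6=0, g7=1, g8=0 [inverted output], g9=1 → 1 — eliminated
  g8 stuck-at-1: g1=0, g2=1, g3=1, g4=0, g5=1, g6=0, g7=1, g8=1 [stuck-at-1], g9=0 → 0 — matches
Only g8 stuck-at-1 reproduces the observed 0.

g8 stuck-at-1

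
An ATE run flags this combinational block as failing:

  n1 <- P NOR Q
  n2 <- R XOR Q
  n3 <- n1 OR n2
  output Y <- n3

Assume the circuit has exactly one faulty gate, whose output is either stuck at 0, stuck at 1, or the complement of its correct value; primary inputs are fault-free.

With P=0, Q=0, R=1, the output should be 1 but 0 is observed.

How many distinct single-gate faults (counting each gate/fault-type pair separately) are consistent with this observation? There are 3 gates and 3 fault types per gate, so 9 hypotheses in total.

2

Fault-free: n1=1, n2=1, n3=1 → 1. Observed 0.
  n1 stuck-at-0: output 1 ✗
  n1 stuck-at-1: output 1 ✗
  n1 inverted output: output 1 ✗
  n2 stuck-at-0: output 1 ✗
  n2 stuck-at-1: output 1 ✗
  n2 inverted output: output 1 ✗
  n3 stuck-at-0: output 0 ✓
  n3 stuck-at-1: output 1 ✗
  n3 inverted output: output 0 ✓
Consistent faults: {n3 stuck-at-0, n3 inverted output} — 2 in all.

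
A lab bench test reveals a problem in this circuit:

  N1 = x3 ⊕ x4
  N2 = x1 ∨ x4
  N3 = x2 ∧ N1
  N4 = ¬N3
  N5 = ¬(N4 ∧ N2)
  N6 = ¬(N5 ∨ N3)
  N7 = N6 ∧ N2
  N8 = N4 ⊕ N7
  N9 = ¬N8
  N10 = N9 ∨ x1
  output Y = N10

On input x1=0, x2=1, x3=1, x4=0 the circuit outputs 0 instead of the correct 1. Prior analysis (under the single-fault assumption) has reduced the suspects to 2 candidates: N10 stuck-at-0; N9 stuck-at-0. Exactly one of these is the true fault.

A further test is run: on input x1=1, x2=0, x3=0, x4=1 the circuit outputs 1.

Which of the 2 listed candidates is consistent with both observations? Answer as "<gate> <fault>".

Evaluate each candidate on input x1=1, x2=0, x3=0, x4=1:
  N10 stuck-at-0: N1=1, N2=1, N3=0, N4=1, N5=0, N6=1, N7=1, N8=0, N9=1, N10=0 [stuck-at-0] → 0 — eliminated
  N9 stuck-at-0: N1=1, N2=1, N3=0, N4=1, N5=0, N6=1, N7=1, N8=0, N9=0 [stuck-at-0], N10=1 → 1 — matches
Only N9 stuck-at-0 reproduces the observed 1.

N9 stuck-at-0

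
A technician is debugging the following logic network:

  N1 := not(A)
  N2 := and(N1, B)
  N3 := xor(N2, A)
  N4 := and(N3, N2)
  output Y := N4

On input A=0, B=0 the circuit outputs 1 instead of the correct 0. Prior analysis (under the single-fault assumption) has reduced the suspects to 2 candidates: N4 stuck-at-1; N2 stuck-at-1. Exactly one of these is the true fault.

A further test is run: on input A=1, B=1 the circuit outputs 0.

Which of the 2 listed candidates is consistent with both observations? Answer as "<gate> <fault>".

N2 stuck-at-1

Evaluate each candidate on input A=1, B=1:
  N4 stuck-at-1: N1=0, N2=0, N3=1, N4=1 [stuck-at-1] → 1 — eliminated
  N2 stuck-at-1: N1=0, N2=1 [stuck-at-1], N3=0, N4=0 → 0 — matches
Only N2 stuck-at-1 reproduces the observed 0.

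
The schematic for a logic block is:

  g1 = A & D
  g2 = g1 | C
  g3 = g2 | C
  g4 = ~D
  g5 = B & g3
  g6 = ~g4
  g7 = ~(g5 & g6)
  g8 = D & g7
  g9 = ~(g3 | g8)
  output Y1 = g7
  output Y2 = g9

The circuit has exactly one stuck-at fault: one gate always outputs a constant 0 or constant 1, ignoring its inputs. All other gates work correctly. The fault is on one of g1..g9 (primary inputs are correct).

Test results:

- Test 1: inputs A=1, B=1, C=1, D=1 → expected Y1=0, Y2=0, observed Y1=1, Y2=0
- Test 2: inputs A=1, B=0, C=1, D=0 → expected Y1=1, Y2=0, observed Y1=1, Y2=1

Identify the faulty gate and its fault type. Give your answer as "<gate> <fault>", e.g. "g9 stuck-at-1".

Fault-free values for test 1 (A=1, B=1, C=1, D=1): g1=1, g2=1, g3=1, g4=0, g5=1, g6=1, g7=0, g8=0, g9=0, giving Y1=0, Y2=0. Observed Y1=1, Y2=0.
Test 1: faults giving observed Y1=1, Y2=0 are {g3 stuck-at-0, g4 stuck-at-1, g5 stuck-at-0, g6 stuck-at-0, g7 stuck-at-1}.
Test 2 (A=1, B=0, C=1, D=0): fault-free g1=0, g2=1, g3=1, g4=1, g5=0, g6=0, g7=1, g8=0, g9=0 → Y1=1, Y2=0; observed Y1=1, Y2=1. Eliminates g4 stuck-at-1, g5 stuck-at-0, g6 stuck-at-0, g7 stuck-at-1.
Only g3 stuck-at-0 is consistent with every test.

g3 stuck-at-0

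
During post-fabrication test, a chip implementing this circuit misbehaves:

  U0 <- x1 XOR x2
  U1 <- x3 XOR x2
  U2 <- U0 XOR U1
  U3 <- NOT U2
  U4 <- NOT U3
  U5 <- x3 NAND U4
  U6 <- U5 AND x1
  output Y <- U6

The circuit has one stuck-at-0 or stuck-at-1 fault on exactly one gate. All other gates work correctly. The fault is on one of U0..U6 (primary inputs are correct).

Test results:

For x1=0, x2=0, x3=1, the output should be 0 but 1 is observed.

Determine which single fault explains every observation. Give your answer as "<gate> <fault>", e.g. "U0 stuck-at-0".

Fault-free values for test 1 (x1=0, x2=0, x3=1): U0=0, U1=1, U2=1, U3=0, U4=1, U5=0, U6=0, giving Y=0. Observed 1.
Test 1: faults giving observed 1 are {U6 stuck-at-1}.
Only U6 stuck-at-1 is consistent with every test.

U6 stuck-at-1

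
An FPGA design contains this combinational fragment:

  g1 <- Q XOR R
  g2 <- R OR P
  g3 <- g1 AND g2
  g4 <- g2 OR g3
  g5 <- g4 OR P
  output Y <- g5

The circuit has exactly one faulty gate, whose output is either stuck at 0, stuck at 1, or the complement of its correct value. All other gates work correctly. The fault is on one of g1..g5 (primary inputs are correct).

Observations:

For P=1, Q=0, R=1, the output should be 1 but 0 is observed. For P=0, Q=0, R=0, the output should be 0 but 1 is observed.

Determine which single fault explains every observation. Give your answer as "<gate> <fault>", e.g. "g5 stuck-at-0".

g5 inverted output

Fault-free values for test 1 (P=1, Q=0, R=1): g1=1, g2=1, g3=1, g4=1, g5=1, giving Y=1. Observed 0.
Test 1: faults giving observed 0 are {g5 stuck-at-0, g5 inverted output}.
Test 2 (P=0, Q=0, R=0): fault-free g1=0, g2=0, g3=0, g4=0, g5=0 → 0; observed 1. Eliminates g5 stuck-at-0.
Only g5 inverted output is consistent with every test.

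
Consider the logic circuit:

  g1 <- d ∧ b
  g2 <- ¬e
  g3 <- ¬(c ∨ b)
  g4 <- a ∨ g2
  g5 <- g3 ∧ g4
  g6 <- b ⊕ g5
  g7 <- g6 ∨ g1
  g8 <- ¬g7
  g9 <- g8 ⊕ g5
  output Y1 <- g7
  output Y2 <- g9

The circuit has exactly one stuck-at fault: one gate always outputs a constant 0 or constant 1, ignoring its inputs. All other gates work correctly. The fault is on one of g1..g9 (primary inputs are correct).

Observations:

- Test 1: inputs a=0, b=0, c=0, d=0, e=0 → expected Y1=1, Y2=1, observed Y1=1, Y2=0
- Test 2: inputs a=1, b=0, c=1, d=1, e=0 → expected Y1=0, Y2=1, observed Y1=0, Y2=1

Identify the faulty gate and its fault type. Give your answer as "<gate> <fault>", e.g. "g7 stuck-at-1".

Fault-free values for test 1 (a=0, b=0, c=0, d=0, e=0): g1=0, g2=1, g3=1, g4=1, g5=1, g6=1, g7=1, g8=0, g9=1, giving Y1=1, Y2=1. Observed Y1=1, Y2=0.
Test 1: faults giving observed Y1=1, Y2=0 are {g8 stuck-at-1, g9 stuck-at-0}.
Test 2 (a=1, b=0, c=1, d=1, e=0): fault-free g1=0, g2=1, g3=0, g4=1, g5=0, g6=0, g7=0, g8=1, g9=1 → Y1=0, Y2=1; observed Y1=0, Y2=1. Eliminates g9 stuck-at-0.
Only g8 stuck-at-1 is consistent with every test.

g8 stuck-at-1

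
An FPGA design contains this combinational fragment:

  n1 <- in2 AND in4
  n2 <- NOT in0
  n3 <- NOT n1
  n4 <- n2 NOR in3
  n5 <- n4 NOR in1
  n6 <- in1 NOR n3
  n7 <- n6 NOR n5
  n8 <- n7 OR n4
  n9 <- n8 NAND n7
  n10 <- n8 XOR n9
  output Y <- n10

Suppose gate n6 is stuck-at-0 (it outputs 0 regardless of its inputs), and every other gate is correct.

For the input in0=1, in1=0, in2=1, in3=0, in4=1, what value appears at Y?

Propagate with n6 forced: n1=1, n2=0, n3=0, n4=1, n5=0, n6=0 [stuck-at-0], n7=1, n8=1, n9=0, n10=1.
So Y = 1. (Without the fault it would be 0.)

1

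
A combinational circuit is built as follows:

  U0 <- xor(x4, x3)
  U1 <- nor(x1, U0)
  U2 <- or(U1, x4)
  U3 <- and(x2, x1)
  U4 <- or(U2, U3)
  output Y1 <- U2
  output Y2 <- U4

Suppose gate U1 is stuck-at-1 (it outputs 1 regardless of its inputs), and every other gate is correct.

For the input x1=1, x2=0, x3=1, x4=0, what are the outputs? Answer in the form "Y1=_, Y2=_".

Propagate with U1 forced: U0=1, U1=1 [stuck-at-1], U2=1, U3=0, U4=1.
So the outputs are Y1=1, Y2=1. (Without the fault they would be Y1=0, Y2=0.)

Y1=1, Y2=1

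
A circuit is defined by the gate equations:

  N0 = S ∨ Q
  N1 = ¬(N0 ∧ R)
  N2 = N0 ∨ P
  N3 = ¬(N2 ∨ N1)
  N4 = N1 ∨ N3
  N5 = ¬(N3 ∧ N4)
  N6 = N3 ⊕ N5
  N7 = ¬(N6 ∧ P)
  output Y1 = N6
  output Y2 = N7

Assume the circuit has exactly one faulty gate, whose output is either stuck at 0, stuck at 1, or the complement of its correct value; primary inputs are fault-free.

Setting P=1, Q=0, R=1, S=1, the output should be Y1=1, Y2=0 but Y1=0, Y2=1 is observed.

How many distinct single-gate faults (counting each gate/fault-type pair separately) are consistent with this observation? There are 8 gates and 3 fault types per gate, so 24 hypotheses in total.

Fault-free: N0=1, N1=0, N2=1, N3=0, N4=0, N5=1, N6=1, N7=0 → Y1=1, Y2=0. Observed Y1=0, Y2=1.
  N0: none of the 3 fault types match ✗
  N1: none of the 3 fault types match ✗
  N2: none of the 3 fault types match ✗
  N3: none of the 3 fault types match ✗
  N4: none of the 3 fault types match ✗
  N5: stuck-at-0, inverted output ✓; others ✗
  N6: stuck-at-0, inverted output ✓; others ✗
  N7: none of the 3 fault types match ✗
Consistent faults: {N5 stuck-at-0, N5 inverted output, N6 stuck-at-0, N6 inverted output} — 4 in all.

4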